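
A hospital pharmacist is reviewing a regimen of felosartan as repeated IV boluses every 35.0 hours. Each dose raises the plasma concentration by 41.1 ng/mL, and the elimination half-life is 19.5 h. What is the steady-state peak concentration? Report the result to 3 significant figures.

57.7 ng/mL

k = ln 2 / 19.5 = 0.03555 h⁻¹
Fraction remaining after one interval: e^(−kτ) = e^(−0.03555 × 35.0) = 0.2882
R = 1 / (1 − 0.2882) = 1.405
Css,max = 41.1 × 1.405 ≈ 57.7 ng/mL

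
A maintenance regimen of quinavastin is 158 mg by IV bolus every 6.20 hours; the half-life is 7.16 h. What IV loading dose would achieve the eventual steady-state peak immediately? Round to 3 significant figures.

350 mg

k = ln 2 / 7.16 = 0.09681 h⁻¹
Accumulation ratio R = 1 / (1 − e^(−kτ)) = 1 / (1 − e^(−0.09681×6.20)) = 1 / (1 − 0.5487) = 2.216
Loading dose = maintenance dose × R = 158 × 2.216 ≈ 350 mg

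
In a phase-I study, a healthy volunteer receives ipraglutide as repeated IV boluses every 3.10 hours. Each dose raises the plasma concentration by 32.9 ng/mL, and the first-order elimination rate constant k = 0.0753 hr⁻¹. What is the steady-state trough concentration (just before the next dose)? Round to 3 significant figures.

125 ng/mL

Fraction remaining after one interval: e^(−kτ) = e^(−0.07530 × 3.10) = 0.7918
R = 1 / (1 − 0.7918) = 4.803
Css,max = 32.9 × 4.803 = 158.0 ng/mL
Css,min = Css,max × e^(−kτ) = 158.0 × 0.7918 ≈ 125 ng/mL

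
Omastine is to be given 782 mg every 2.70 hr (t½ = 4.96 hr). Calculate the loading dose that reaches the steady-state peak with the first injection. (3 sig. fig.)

k = ln 2 / 4.96 = 0.1397 hr⁻¹
Accumulation ratio R = 1 / (1 − e^(−kτ)) = 1 / (1 − e^(−0.1397×2.70)) = 1 / (1 − 0.6857) = 3.182
Loading dose = maintenance dose × R = 782 × 3.182 ≈ 2490 mg

2490 mg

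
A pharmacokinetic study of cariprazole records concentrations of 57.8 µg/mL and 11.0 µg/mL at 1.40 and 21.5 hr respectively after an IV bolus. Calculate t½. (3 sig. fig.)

8.40 hours

k = ln(C₁/C₂) / (t₂ − t₁) = ln(57.8/11.0) / (21.5 − 1.40)
  = 1.659 / 20.10 = 0.08254 hr⁻¹
t½ = ln 2 / k = ln 2 / 0.08254 ≈ 8.40 hours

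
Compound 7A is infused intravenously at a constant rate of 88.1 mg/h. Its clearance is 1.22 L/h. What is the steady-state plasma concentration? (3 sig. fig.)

Css = infusion rate / CL = 88.1 / 1.22 ≈ 72.2 mg/L

72.2 mg/L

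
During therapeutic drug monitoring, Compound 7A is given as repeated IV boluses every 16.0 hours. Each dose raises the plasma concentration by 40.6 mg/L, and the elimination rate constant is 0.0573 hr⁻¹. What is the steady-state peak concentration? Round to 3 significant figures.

Fraction remaining after one interval: e^(−kτ) = e^(−0.05730 × 16.0) = 0.3998
R = 1 / (1 − 0.3998) = 1.666
Css,max = 40.6 × 1.666 ≈ 67.6 mg/L

67.6 mg/L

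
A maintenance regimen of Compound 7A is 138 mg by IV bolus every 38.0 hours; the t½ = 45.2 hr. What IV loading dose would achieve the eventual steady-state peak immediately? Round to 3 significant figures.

312 mg

k = ln 2 / 45.2 = 0.01534 hr⁻¹
Accumulation ratio R = 1 / (1 − e^(−kτ)) = 1 / (1 − e^(−0.01534×38.0)) = 1 / (1 − 0.5584) = 2.264
Loading dose = maintenance dose × R = 138 × 2.264 ≈ 312 mg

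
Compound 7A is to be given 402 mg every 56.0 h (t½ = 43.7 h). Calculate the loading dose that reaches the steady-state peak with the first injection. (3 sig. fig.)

683 mg

k = ln 2 / 43.7 = 0.01586 h⁻¹
Accumulation ratio R = 1 / (1 − e^(−kτ)) = 1 / (1 − e^(−0.01586×56.0)) = 1 / (1 − 0.4114) = 1.699
Loading dose = maintenance dose × R = 402 × 1.699 ≈ 683 mg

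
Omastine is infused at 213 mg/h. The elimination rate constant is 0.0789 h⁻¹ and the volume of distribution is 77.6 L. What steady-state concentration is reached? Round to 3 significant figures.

CL = k · V = 0.0789 × 77.6 = 6.123 L/h
Css = rate / CL = 213 / 6.123 ≈ 34.8 µg/mL

34.8 µg/mL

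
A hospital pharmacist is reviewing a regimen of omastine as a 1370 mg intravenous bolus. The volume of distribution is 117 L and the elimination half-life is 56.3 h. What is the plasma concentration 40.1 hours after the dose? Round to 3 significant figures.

C₀ = dose / V = 1370 / 117 = 11.71 mg/L
k = ln 2 / 56.3 = 0.01231 h⁻¹
C(t) = C₀ e^(−kt) = 11.71 × e^(−0.01231 × 40.1) = 11.71 × e^(−0.4937) = 11.71 × 0.6104 ≈ 7.15 mg/L

7.15 mg/L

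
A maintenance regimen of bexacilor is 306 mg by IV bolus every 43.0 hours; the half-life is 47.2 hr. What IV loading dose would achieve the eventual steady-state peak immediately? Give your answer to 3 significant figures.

k = ln 2 / 47.2 = 0.01469 hr⁻¹
Accumulation ratio R = 1 / (1 − e^(−kτ)) = 1 / (1 − e^(−0.01469×43.0)) = 1 / (1 − 0.5318) = 2.136
Loading dose = maintenance dose × R = 306 × 2.136 ≈ 654 mg

654 mg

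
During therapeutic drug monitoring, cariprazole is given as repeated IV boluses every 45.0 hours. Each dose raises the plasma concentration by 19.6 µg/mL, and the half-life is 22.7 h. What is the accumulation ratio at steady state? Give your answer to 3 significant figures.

1.34

k = ln 2 / 22.7 = 0.03054 h⁻¹
Fraction remaining after one interval: e^(−kτ) = e^(−0.03054 × 45.0) = 0.2531
R = 1 / (1 − 0.2531) = 1 / 0.7469 ≈ 1.34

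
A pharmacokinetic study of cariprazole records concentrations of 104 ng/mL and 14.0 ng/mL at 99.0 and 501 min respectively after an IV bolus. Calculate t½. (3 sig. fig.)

k = ln(C₁/C₂) / (t₂ − t₁) = ln(104/14.0) / (501 − 99.0)
  = 2.005 / 402.0 = 0.004988 min⁻¹
t½ = ln 2 / k = ln 2 / 0.004988 ≈ 139 minutes

139 minutes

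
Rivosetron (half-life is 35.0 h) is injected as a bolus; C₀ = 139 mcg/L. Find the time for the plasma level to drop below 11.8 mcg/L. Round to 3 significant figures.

k = ln 2 / 35.0 = 0.01980 h⁻¹
C(t) = C₀ e^(−kt)  ⇒  t = ln(C₀/C) / k
t = ln(139/11.8) / 0.01980 = 2.466 / 0.01980 ≈ 125 hours

125 hours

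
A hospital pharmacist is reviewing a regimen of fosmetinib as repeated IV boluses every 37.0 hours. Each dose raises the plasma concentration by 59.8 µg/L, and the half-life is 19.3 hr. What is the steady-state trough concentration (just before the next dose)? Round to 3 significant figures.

k = ln 2 / 19.3 = 0.03591 hr⁻¹
Fraction remaining after one interval: e^(−kτ) = e^(−0.03591 × 37.0) = 0.2648
R = 1 / (1 − 0.2648) = 1.360
Css,max = 59.8 × 1.360 = 81.34 µg/L
Css,min = Css,max × e^(−kτ) = 81.34 × 0.2648 ≈ 21.5 µg/L

21.5 µg/L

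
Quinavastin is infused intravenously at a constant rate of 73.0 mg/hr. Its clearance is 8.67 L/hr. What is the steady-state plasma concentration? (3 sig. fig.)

8.42 µg/mL

Css = infusion rate / CL = 73.0 / 8.67 ≈ 8.42 µg/mL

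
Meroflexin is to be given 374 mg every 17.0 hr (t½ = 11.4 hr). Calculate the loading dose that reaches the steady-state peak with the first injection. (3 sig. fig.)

580 mg

k = ln 2 / 11.4 = 0.06080 hr⁻¹
Accumulation ratio R = 1 / (1 − e^(−kτ)) = 1 / (1 − e^(−0.06080×17.0)) = 1 / (1 − 0.3557) = 1.552
Loading dose = maintenance dose × R = 374 × 1.552 ≈ 580 mg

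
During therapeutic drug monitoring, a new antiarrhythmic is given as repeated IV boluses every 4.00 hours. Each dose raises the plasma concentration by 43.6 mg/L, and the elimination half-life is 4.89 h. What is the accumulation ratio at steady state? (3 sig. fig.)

2.31

k = ln 2 / 4.89 = 0.1417 h⁻¹
Fraction remaining after one interval: e^(−kτ) = e^(−0.1417 × 4.00) = 0.5672
R = 1 / (1 − 0.5672) = 1 / 0.4328 ≈ 2.31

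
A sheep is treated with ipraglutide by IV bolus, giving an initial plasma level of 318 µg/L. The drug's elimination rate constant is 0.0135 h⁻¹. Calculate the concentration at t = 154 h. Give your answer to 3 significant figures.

39.8 µg/L

C(t) = C₀ e^(−kt) = 318 × e^(−0.01350 × 154) = 318 × e^(−2.079) = 318 × 0.1251 ≈ 39.8 µg/L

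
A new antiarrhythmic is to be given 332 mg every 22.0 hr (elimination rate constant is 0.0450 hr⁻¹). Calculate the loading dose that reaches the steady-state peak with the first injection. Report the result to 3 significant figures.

Accumulation ratio R = 1 / (1 − e^(−kτ)) = 1 / (1 − e^(−0.04500×22.0)) = 1 / (1 − 0.3716) = 1.591
Loading dose = maintenance dose × R = 332 × 1.591 ≈ 528 mg

528 mg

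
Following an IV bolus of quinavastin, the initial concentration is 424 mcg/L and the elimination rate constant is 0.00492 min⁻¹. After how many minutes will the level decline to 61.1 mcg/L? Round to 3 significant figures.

C(t) = C₀ e^(−kt)  ⇒  t = ln(C₀/C) / k
t = ln(424/61.1) / 0.004920 = 1.937 / 0.004920 ≈ 394 minutes

394 minutes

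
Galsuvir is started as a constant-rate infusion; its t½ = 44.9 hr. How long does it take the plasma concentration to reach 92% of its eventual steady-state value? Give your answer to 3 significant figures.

164 hours

k = ln 2 / 44.9 = 0.01544 hr⁻¹
f = 1 − e^(−kt)  ⇒  t = −ln(1 − f) / k
t = −ln(1 − 0.92) / 0.01544 = 2.526 / 0.01544 ≈ 164 hours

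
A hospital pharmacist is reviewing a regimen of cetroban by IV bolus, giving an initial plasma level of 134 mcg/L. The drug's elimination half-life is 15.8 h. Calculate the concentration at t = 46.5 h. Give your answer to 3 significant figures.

k = ln 2 / 15.8 = 0.04387 h⁻¹
46.5 h is 2.943 half-lives, so C = 134 × (1/2)^2.943 = 134 × 0.1300 ≈ 17.4 mcg/L

17.4 mcg/L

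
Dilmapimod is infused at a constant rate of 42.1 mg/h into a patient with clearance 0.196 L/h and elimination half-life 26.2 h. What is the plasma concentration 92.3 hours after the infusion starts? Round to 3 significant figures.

196 mg/L

Css = rate / CL = 42.1 / 0.196 = 214.8 mg/L
k = ln 2 / 26.2 = 0.02646 h⁻¹
C(t) = Css (1 − e^(−kt)) = 214.8 × (1 − e^(−2.442)) = 214.8 × 0.9130 ≈ 196 mg/L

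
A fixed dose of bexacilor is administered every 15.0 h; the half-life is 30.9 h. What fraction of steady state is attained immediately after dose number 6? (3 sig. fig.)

k = ln 2 / 30.9 = 0.02243 h⁻¹
f_n = 1 − e^(−nkτ) = 1 − e^(−6 × 0.02243 × 15.0) = 1 − e^(−2.019) = 1 − 0.1328 ≈ 0.867

0.867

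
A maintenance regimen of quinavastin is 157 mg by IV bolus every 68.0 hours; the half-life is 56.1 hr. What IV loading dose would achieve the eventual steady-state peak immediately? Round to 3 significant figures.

k = ln 2 / 56.1 = 0.01236 hr⁻¹
Accumulation ratio R = 1 / (1 − e^(−kτ)) = 1 / (1 − e^(−0.01236×68.0)) = 1 / (1 − 0.4316) = 1.759
Loading dose = maintenance dose × R = 157 × 1.759 ≈ 276 mg

276 mg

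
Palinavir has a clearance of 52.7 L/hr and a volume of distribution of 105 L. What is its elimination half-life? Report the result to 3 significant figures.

1.38 hours

k = CL / V = 52.7 / 105 = 0.5019 hr⁻¹
t½ = ln 2 / k = ln 2 / 0.5019 ≈ 1.38 hours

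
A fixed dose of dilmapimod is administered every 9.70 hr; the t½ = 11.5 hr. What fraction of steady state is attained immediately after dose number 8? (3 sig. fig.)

0.991

k = ln 2 / 11.5 = 0.06027 hr⁻¹
f_n = 1 − e^(−nkτ) = 1 − e^(−8 × 0.06027 × 9.70) = 1 − e^(−4.677) = 1 − 0.009305 ≈ 0.991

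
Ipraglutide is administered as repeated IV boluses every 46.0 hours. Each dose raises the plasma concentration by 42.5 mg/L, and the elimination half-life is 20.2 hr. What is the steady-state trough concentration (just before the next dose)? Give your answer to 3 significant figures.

k = ln 2 / 20.2 = 0.03431 hr⁻¹
Fraction remaining after one interval: e^(−kτ) = e^(−0.03431 × 46.0) = 0.2063
R = 1 / (1 − 0.2063) = 1.260
Css,max = 42.5 × 1.260 = 53.55 mg/L
Css,min = Css,max × e^(−kτ) = 53.55 × 0.2063 ≈ 11.0 mg/L

11.0 mg/L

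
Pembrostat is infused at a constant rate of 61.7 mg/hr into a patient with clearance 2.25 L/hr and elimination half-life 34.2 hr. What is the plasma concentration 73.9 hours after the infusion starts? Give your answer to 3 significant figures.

21.3 µg/mL

Css = rate / CL = 61.7 / 2.25 = 27.42 µg/mL
k = ln 2 / 34.2 = 0.02027 hr⁻¹
C(t) = Css (1 − e^(−kt)) = 27.42 × (1 − e^(−1.498)) = 27.42 × 0.7764 ≈ 21.3 µg/mL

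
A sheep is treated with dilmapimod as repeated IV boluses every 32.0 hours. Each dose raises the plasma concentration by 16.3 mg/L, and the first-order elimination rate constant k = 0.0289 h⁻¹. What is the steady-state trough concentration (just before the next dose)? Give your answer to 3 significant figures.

10.7 mg/L

Fraction remaining after one interval: e^(−kτ) = e^(−0.02890 × 32.0) = 0.3966
R = 1 / (1 − 0.3966) = 1.657
Css,max = 16.3 × 1.657 = 27.01 mg/L
Css,min = Css,max × e^(−kτ) = 27.01 × 0.3966 ≈ 10.7 mg/L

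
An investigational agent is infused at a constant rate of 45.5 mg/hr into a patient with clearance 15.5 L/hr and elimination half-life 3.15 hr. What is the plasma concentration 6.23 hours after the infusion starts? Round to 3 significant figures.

2.19 mg/L

Css = rate / CL = 45.5 / 15.5 = 2.935 mg/L
k = ln 2 / 3.15 = 0.2200 hr⁻¹
C(t) = Css (1 − e^(−kt)) = 2.935 × (1 − e^(−1.371)) = 2.935 × 0.7461 ≈ 2.19 mg/L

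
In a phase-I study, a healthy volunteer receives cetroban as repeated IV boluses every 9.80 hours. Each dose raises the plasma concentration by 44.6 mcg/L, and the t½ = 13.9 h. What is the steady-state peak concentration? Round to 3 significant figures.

k = ln 2 / 13.9 = 0.04987 h⁻¹
Fraction remaining after one interval: e^(−kτ) = e^(−0.04987 × 9.80) = 0.6134
R = 1 / (1 − 0.6134) = 2.587
Css,max = 44.6 × 2.587 ≈ 115 mcg/L

115 mcg/L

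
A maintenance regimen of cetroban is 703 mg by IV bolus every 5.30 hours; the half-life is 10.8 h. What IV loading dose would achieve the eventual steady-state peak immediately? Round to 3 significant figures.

k = ln 2 / 10.8 = 0.06418 h⁻¹
Accumulation ratio R = 1 / (1 − e^(−kτ)) = 1 / (1 − e^(−0.06418×5.30)) = 1 / (1 − 0.7117) = 3.468
Loading dose = maintenance dose × R = 703 × 3.468 ≈ 2440 mg

2440 mg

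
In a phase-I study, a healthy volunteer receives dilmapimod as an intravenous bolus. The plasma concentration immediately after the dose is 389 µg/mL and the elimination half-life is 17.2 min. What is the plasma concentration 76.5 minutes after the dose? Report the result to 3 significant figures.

k = ln 2 / 17.2 = 0.04030 min⁻¹
C(t) = C₀ e^(−kt) = 389 × e^(−0.04030 × 76.5) = 389 × e^(−3.083) = 389 × 0.04583 ≈ 17.8 µg/mL

17.8 µg/mL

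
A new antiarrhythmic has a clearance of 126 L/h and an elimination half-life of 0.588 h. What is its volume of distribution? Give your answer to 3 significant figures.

k = ln 2 / t½ = ln 2 / 0.588 = 1.179 h⁻¹
V = CL / k = 126 / 1.179 ≈ 107 L

107 L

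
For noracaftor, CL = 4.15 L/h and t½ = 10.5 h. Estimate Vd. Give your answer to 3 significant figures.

62.9 L

k = ln 2 / t½ = ln 2 / 10.5 = 0.06601 h⁻¹
V = CL / k = 4.15 / 0.06601 ≈ 62.9 L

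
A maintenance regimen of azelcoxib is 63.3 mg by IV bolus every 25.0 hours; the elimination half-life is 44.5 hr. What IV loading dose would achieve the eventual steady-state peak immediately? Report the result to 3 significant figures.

196 mg

k = ln 2 / 44.5 = 0.01558 hr⁻¹
Accumulation ratio R = 1 / (1 − e^(−kτ)) = 1 / (1 − e^(−0.01558×25.0)) = 1 / (1 − 0.6775) = 3.100
Loading dose = maintenance dose × R = 63.3 × 3.100 ≈ 196 mg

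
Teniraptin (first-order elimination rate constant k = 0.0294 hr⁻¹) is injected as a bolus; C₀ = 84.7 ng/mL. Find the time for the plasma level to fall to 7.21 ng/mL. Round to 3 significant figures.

83.8 hours

C(t) = C₀ e^(−kt)  ⇒  t = ln(C₀/C) / k
t = ln(84.7/7.21) / 0.02940 = 2.464 / 0.02940 ≈ 83.8 hours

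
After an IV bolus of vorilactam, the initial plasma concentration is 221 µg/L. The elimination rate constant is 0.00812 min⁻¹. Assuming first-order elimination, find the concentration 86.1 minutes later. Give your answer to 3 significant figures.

110 µg/L

C(t) = C₀ e^(−kt) = 221 × e^(−0.008120 × 86.1) = 221 × e^(−0.6991) = 221 × 0.4970 ≈ 110 µg/L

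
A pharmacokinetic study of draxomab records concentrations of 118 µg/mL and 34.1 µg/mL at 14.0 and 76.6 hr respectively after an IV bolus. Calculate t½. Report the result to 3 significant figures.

35.0 hours

k = ln(C₁/C₂) / (t₂ − t₁) = ln(118/34.1) / (76.6 − 14.0)
  = 1.241 / 62.60 = 0.01983 hr⁻¹
t½ = ln 2 / k = ln 2 / 0.01983 ≈ 35.0 hours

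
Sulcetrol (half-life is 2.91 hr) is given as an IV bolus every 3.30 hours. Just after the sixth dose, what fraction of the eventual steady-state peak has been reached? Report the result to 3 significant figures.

0.991

k = ln 2 / 2.91 = 0.2382 hr⁻¹
f_n = 1 − e^(−nkτ) = 1 − e^(−6 × 0.2382 × 3.30) = 1 − e^(−4.716) = 1 − 0.008949 ≈ 0.991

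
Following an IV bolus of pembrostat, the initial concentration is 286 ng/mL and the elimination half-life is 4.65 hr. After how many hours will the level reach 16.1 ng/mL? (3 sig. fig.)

19.3 hours

k = ln 2 / 4.65 = 0.1491 hr⁻¹
C(t) = C₀ e^(−kt)  ⇒  t = ln(C₀/C) / k
t = ln(286/16.1) / 0.1491 = 2.877 / 0.1491 ≈ 19.3 hours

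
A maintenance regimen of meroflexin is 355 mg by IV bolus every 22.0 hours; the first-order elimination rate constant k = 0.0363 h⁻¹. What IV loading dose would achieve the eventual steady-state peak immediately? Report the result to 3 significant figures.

Accumulation ratio R = 1 / (1 − e^(−kτ)) = 1 / (1 − e^(−0.03630×22.0)) = 1 / (1 − 0.4500) = 1.818
Loading dose = maintenance dose × R = 355 × 1.818 ≈ 645 mg

645 mg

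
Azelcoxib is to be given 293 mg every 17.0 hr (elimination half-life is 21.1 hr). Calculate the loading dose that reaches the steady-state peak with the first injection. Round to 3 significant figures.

k = ln 2 / 21.1 = 0.03285 hr⁻¹
Accumulation ratio R = 1 / (1 − e^(−kτ)) = 1 / (1 − e^(−0.03285×17.0)) = 1 / (1 − 0.5721) = 2.337
Loading dose = maintenance dose × R = 293 × 2.337 ≈ 685 mg

685 mg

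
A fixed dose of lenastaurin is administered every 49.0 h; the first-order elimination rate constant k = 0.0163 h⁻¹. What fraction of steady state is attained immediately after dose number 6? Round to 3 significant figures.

0.992

f_n = 1 − e^(−nkτ) = 1 − e^(−6 × 0.01630 × 49.0) = 1 − e^(−4.792) = 1 − 0.008294 ≈ 0.992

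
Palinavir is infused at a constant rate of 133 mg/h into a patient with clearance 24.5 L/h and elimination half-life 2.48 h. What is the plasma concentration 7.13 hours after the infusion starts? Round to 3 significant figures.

Css = rate / CL = 133 / 24.5 = 5.429 µg/mL
k = ln 2 / 2.48 = 0.2795 h⁻¹
C(t) = Css (1 − e^(−kt)) = 5.429 × (1 − e^(−1.993)) = 5.429 × 0.8637 ≈ 4.69 µg/mL

4.69 µg/mL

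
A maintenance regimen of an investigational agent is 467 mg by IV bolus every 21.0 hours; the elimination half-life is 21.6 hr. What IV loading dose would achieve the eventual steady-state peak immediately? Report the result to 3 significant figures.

k = ln 2 / 21.6 = 0.03209 hr⁻¹
Accumulation ratio R = 1 / (1 − e^(−kτ)) = 1 / (1 − e^(−0.03209×21.0)) = 1 / (1 − 0.5097) = 2.040
Loading dose = maintenance dose × R = 467 × 2.040 ≈ 953 mg

953 mg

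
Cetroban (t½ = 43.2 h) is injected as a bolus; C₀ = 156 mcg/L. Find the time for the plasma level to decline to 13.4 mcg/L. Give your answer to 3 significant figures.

k = ln 2 / 43.2 = 0.01605 h⁻¹
C(t) = C₀ e^(−kt)  ⇒  t = ln(C₀/C) / k
t = ln(156/13.4) / 0.01605 = 2.455 / 0.01605 ≈ 153 hours

153 hours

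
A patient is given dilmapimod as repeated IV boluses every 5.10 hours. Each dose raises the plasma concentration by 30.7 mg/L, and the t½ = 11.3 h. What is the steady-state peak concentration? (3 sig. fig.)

114 mg/L

k = ln 2 / 11.3 = 0.06134 h⁻¹
Fraction remaining after one interval: e^(−kτ) = e^(−0.06134 × 5.10) = 0.7314
R = 1 / (1 − 0.7314) = 3.723
Css,max = 30.7 × 3.723 ≈ 114 mg/L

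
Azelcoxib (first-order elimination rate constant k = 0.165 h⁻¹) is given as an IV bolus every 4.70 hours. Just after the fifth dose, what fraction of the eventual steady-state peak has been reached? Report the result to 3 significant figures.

f_n = 1 − e^(−nkτ) = 1 − e^(−5 × 0.1650 × 4.70) = 1 − e^(−3.878) = 1 − 0.02070 ≈ 0.979

0.979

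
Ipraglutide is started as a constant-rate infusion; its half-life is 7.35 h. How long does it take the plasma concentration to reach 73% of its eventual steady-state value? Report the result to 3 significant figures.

k = ln 2 / 7.35 = 0.09431 h⁻¹
f = 1 − e^(−kt)  ⇒  t = −ln(1 − f) / k
t = −ln(1 − 0.73) / 0.09431 = 1.309 / 0.09431 ≈ 13.9 hours

13.9 hours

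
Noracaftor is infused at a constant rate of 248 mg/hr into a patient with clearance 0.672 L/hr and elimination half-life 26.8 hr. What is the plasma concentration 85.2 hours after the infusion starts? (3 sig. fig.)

328 µg/mL

Css = rate / CL = 248 / 0.672 = 369.0 µg/mL
k = ln 2 / 26.8 = 0.02586 hr⁻¹
C(t) = Css (1 − e^(−kt)) = 369.0 × (1 − e^(−2.204)) = 369.0 × 0.8896 ≈ 328 µg/mL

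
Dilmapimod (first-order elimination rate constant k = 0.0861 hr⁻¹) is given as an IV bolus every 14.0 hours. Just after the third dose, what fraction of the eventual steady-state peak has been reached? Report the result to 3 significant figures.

f_n = 1 − e^(−nkτ) = 1 − e^(−3 × 0.08610 × 14.0) = 1 − e^(−3.616) = 1 − 0.02688 ≈ 0.973

0.973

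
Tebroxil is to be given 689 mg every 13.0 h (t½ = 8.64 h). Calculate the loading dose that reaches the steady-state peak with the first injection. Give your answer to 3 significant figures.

k = ln 2 / 8.64 = 0.08023 h⁻¹
Accumulation ratio R = 1 / (1 − e^(−kτ)) = 1 / (1 − e^(−0.08023×13.0)) = 1 / (1 − 0.3524) = 1.544
Loading dose = maintenance dose × R = 689 × 1.544 ≈ 1060 mg

1060 mg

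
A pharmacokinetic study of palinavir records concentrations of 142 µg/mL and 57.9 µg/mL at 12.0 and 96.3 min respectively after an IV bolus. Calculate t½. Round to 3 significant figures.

65.1 minutes

k = ln(C₁/C₂) / (t₂ − t₁) = ln(142/57.9) / (96.3 − 12.0)
  = 0.8971 / 84.30 = 0.01064 min⁻¹
t½ = ln 2 / k = ln 2 / 0.01064 ≈ 65.1 minutes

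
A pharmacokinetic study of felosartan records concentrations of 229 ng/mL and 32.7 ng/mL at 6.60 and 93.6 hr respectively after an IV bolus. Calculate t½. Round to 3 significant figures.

31.0 hours

k = ln(C₁/C₂) / (t₂ − t₁) = ln(229/32.7) / (93.6 − 6.60)
  = 1.946 / 87.00 = 0.02237 hr⁻¹
t½ = ln 2 / k = ln 2 / 0.02237 ≈ 31.0 hours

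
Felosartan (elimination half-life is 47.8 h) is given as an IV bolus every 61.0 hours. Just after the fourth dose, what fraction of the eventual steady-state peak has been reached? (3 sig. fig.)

k = ln 2 / 47.8 = 0.01450 h⁻¹
f_n = 1 − e^(−nkτ) = 1 − e^(−4 × 0.01450 × 61.0) = 1 − e^(−3.538) = 1 − 0.02906 ≈ 0.971

0.971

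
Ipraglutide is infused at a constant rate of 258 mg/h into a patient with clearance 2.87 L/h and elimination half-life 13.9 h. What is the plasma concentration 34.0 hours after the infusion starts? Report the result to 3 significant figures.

73.4 mg/L

Css = rate / CL = 258 / 2.87 = 89.90 mg/L
k = ln 2 / 13.9 = 0.04987 h⁻¹
C(t) = Css (1 − e^(−kt)) = 89.90 × (1 − e^(−1.695)) = 89.90 × 0.8165 ≈ 73.4 mg/L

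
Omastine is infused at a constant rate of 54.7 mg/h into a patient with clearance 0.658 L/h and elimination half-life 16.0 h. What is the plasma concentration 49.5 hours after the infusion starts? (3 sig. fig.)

Css = rate / CL = 54.7 / 0.658 = 83.13 mg/L
k = ln 2 / 16.0 = 0.04332 h⁻¹
C(t) = Css (1 − e^(−kt)) = 83.13 × (1 − e^(−2.144)) = 83.13 × 0.8829 ≈ 73.4 mg/L

73.4 mg/L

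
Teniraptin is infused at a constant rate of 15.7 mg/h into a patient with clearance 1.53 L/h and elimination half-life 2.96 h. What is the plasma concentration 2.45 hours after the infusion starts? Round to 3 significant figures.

4.48 mg/L

Css = rate / CL = 15.7 / 1.53 = 10.26 mg/L
k = ln 2 / 2.96 = 0.2342 h⁻¹
C(t) = Css (1 − e^(−kt)) = 10.26 × (1 − e^(−0.5737)) = 10.26 × 0.4366 ≈ 4.48 mg/L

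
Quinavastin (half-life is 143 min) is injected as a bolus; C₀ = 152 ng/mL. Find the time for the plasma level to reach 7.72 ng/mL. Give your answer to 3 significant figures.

k = ln 2 / 143 = 0.004847 min⁻¹
C(t) = C₀ e^(−kt)  ⇒  t = ln(C₀/C) / k
t = ln(152/7.72) / 0.004847 = 2.980 / 0.004847 ≈ 615 minutes

615 minutes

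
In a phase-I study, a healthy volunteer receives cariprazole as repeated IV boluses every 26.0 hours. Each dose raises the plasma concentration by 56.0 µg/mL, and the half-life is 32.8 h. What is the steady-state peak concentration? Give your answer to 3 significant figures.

k = ln 2 / 32.8 = 0.02113 h⁻¹
Fraction remaining after one interval: e^(−kτ) = e^(−0.02113 × 26.0) = 0.5773
R = 1 / (1 − 0.5773) = 2.366
Css,max = 56.0 × 2.366 ≈ 132 µg/mL

132 µg/mL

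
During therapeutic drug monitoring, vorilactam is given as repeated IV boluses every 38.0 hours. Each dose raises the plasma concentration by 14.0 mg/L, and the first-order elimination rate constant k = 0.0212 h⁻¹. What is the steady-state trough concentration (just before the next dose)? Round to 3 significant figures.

Fraction remaining after one interval: e^(−kτ) = e^(−0.02120 × 38.0) = 0.4468
R = 1 / (1 − 0.4468) = 1.808
Css,max = 14.0 × 1.808 = 25.31 mg/L
Css,min = Css,max × e^(−kτ) = 25.31 × 0.4468 ≈ 11.3 mg/L

11.3 mg/L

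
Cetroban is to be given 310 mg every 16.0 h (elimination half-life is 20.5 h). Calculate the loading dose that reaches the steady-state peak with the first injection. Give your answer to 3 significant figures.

742 mg

k = ln 2 / 20.5 = 0.03381 h⁻¹
Accumulation ratio R = 1 / (1 − e^(−kτ)) = 1 / (1 − e^(−0.03381×16.0)) = 1 / (1 − 0.5822) = 2.393
Loading dose = maintenance dose × R = 310 × 2.393 ≈ 742 mg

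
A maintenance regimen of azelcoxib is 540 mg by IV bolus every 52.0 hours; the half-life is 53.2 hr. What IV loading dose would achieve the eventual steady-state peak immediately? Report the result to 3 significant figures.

1100 mg

k = ln 2 / 53.2 = 0.01303 hr⁻¹
Accumulation ratio R = 1 / (1 − e^(−kτ)) = 1 / (1 − e^(−0.01303×52.0)) = 1 / (1 − 0.5079) = 2.032
Loading dose = maintenance dose × R = 540 × 2.032 ≈ 1100 mg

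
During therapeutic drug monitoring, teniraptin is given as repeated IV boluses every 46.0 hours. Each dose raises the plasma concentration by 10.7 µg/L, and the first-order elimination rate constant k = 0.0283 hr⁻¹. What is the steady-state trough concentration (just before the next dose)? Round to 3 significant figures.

Fraction remaining after one interval: e^(−kτ) = e^(−0.02830 × 46.0) = 0.2720
R = 1 / (1 − 0.2720) = 1.374
Css,max = 10.7 × 1.374 = 14.70 µg/L
Css,min = Css,max × e^(−kτ) = 14.70 × 0.2720 ≈ 4.00 µg/L

4.00 µg/L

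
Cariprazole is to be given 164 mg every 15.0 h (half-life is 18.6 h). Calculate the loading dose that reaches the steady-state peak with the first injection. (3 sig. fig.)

383 mg

k = ln 2 / 18.6 = 0.03727 h⁻¹
Accumulation ratio R = 1 / (1 − e^(−kτ)) = 1 / (1 − e^(−0.03727×15.0)) = 1 / (1 − 0.5718) = 2.335
Loading dose = maintenance dose × R = 164 × 2.335 ≈ 383 mg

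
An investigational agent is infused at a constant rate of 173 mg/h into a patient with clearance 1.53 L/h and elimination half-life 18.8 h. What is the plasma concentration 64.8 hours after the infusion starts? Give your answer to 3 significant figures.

103 mg/L

Css = rate / CL = 173 / 1.53 = 113.1 mg/L
k = ln 2 / 18.8 = 0.03687 h⁻¹
C(t) = Css (1 − e^(−kt)) = 113.1 × (1 − e^(−2.389)) = 113.1 × 0.9083 ≈ 103 mg/L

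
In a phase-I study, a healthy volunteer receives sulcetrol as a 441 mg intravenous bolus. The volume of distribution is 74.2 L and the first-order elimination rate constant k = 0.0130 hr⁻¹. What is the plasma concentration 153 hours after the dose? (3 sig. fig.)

C₀ = dose / V = 441 / 74.2 = 5.943 µg/mL
C(t) = C₀ e^(−kt) = 5.943 × e^(−0.01300 × 153) = 5.943 × e^(−1.989) = 5.943 × 0.1368 ≈ 0.813 µg/mL

0.813 µg/mL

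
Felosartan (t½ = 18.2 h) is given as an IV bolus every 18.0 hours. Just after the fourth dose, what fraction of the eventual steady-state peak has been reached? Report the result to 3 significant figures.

k = ln 2 / 18.2 = 0.03809 h⁻¹
f_n = 1 − e^(−nkτ) = 1 − e^(−4 × 0.03809 × 18.0) = 1 − e^(−2.742) = 1 − 0.06443 ≈ 0.936

0.936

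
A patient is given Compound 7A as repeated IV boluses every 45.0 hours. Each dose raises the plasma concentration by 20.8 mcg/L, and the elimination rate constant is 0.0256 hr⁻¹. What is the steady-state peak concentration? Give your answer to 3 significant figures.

30.4 mcg/L

Fraction remaining after one interval: e^(−kτ) = e^(−0.02560 × 45.0) = 0.3160
R = 1 / (1 − 0.3160) = 1.462
Css,max = 20.8 × 1.462 ≈ 30.4 mcg/L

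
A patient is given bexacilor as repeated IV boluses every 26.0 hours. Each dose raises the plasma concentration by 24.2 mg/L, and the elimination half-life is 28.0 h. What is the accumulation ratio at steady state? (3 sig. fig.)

k = ln 2 / 28.0 = 0.02476 h⁻¹
Fraction remaining after one interval: e^(−kτ) = e^(−0.02476 × 26.0) = 0.5254
R = 1 / (1 − 0.5254) = 1 / 0.4746 ≈ 2.11

2.11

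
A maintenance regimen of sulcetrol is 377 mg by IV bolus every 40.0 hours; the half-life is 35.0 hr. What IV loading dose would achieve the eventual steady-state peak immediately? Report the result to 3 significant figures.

k = ln 2 / 35.0 = 0.01980 hr⁻¹
Accumulation ratio R = 1 / (1 − e^(−kτ)) = 1 / (1 − e^(−0.01980×40.0)) = 1 / (1 − 0.4529) = 1.828
Loading dose = maintenance dose × R = 377 × 1.828 ≈ 689 mg

689 mg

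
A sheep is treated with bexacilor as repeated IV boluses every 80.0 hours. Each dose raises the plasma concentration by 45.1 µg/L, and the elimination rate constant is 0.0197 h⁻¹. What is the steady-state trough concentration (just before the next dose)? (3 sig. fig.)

Fraction remaining after one interval: e^(−kτ) = e^(−0.01970 × 80.0) = 0.2068
R = 1 / (1 − 0.2068) = 1.261
Css,max = 45.1 × 1.261 = 56.86 µg/L
Css,min = Css,max × e^(−kτ) = 56.86 × 0.2068 ≈ 11.8 µg/L

11.8 µg/L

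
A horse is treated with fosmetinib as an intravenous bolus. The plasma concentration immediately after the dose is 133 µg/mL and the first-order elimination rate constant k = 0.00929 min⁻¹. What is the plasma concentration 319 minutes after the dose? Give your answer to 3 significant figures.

6.87 µg/mL

C(t) = C₀ e^(−kt) = 133 × e^(−0.009290 × 319) = 133 × e^(−2.964) = 133 × 0.05164 ≈ 6.87 µg/mL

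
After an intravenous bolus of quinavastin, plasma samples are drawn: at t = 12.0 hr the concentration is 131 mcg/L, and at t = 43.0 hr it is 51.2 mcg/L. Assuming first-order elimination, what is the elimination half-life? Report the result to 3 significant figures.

22.9 hours

k = ln(C₁/C₂) / (t₂ − t₁) = ln(131/51.2) / (43.0 − 12.0)
  = 0.9395 / 31.00 = 0.03031 hr⁻¹
t½ = ln 2 / k = ln 2 / 0.03031 ≈ 22.9 hours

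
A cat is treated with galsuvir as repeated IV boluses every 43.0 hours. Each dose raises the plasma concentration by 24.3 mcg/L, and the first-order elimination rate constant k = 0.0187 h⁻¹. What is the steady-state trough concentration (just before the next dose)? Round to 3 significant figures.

Fraction remaining after one interval: e^(−kτ) = e^(−0.01870 × 43.0) = 0.4475
R = 1 / (1 − 0.4475) = 1.810
Css,max = 24.3 × 1.810 = 43.98 mcg/L
Css,min = Css,max × e^(−kτ) = 43.98 × 0.4475 ≈ 19.7 mcg/L

19.7 mcg/L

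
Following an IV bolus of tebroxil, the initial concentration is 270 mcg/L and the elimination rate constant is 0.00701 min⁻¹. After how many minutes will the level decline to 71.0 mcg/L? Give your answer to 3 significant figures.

191 minutes

C(t) = C₀ e^(−kt)  ⇒  t = ln(C₀/C) / k
t = ln(270/71.0) / 0.007010 = 1.336 / 0.007010 ≈ 191 minutes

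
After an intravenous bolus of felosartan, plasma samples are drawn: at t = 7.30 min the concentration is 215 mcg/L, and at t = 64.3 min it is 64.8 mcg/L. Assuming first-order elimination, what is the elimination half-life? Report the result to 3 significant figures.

32.9 minutes

k = ln(C₁/C₂) / (t₂ − t₁) = ln(215/64.8) / (64.3 − 7.30)
  = 1.199 / 57.00 = 0.02104 min⁻¹
t½ = ln 2 / k = ln 2 / 0.02104 ≈ 32.9 minutes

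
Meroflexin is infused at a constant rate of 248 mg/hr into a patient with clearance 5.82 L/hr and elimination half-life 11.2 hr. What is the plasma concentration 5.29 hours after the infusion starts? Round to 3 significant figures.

11.9 mg/L

Css = rate / CL = 248 / 5.82 = 42.61 mg/L
k = ln 2 / 11.2 = 0.06189 hr⁻¹
C(t) = Css (1 − e^(−kt)) = 42.61 × (1 − e^(−0.3274)) = 42.61 × 0.2792 ≈ 11.9 mg/L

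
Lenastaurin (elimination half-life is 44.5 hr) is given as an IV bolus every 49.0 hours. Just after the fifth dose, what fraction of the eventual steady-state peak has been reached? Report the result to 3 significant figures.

k = ln 2 / 44.5 = 0.01558 hr⁻¹
f_n = 1 − e^(−nkτ) = 1 − e^(−5 × 0.01558 × 49.0) = 1 − e^(−3.816) = 1 − 0.02201 ≈ 0.978

0.978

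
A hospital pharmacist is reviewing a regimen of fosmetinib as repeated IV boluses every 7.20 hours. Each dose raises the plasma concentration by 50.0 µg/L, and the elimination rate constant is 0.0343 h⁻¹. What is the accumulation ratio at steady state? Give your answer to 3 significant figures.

Fraction remaining after one interval: e^(−kτ) = e^(−0.03430 × 7.20) = 0.7812
R = 1 / (1 − 0.7812) = 1 / 0.2188 ≈ 4.57

4.57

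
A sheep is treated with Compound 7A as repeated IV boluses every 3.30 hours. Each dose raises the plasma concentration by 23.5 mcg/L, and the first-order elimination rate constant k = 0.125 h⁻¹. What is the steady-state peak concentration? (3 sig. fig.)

Fraction remaining after one interval: e^(−kτ) = e^(−0.1250 × 3.30) = 0.6620
R = 1 / (1 − 0.6620) = 2.959
Css,max = 23.5 × 2.959 ≈ 69.5 mcg/L

69.5 mcg/L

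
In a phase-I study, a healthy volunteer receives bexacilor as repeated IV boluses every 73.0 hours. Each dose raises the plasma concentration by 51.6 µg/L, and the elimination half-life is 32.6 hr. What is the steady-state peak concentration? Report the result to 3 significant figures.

k = ln 2 / 32.6 = 0.02126 hr⁻¹
Fraction remaining after one interval: e^(−kτ) = e^(−0.02126 × 73.0) = 0.2118
R = 1 / (1 − 0.2118) = 1.269
Css,max = 51.6 × 1.269 ≈ 65.5 µg/L

65.5 µg/L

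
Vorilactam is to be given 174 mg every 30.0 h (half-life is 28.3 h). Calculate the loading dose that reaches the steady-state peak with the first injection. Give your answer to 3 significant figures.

334 mg

k = ln 2 / 28.3 = 0.02449 h⁻¹
Accumulation ratio R = 1 / (1 − e^(−kτ)) = 1 / (1 − e^(−0.02449×30.0)) = 1 / (1 − 0.4796) = 1.922
Loading dose = maintenance dose × R = 174 × 1.922 ≈ 334 mg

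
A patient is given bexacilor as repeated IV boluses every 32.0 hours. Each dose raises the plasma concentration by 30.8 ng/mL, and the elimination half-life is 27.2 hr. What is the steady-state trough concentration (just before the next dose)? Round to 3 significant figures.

24.4 ng/mL

k = ln 2 / 27.2 = 0.02548 hr⁻¹
Fraction remaining after one interval: e^(−kτ) = e^(−0.02548 × 32.0) = 0.4424
R = 1 / (1 − 0.4424) = 1.794
Css,max = 30.8 × 1.794 = 55.24 ng/mL
Css,min = Css,max × e^(−kτ) = 55.24 × 0.4424 ≈ 24.4 ng/mL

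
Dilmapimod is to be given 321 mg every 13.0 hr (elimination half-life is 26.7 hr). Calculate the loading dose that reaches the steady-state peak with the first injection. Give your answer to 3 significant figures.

k = ln 2 / 26.7 = 0.02596 hr⁻¹
Accumulation ratio R = 1 / (1 − e^(−kτ)) = 1 / (1 − e^(−0.02596×13.0)) = 1 / (1 − 0.7136) = 3.491
Loading dose = maintenance dose × R = 321 × 3.491 ≈ 1120 mg

1120 mg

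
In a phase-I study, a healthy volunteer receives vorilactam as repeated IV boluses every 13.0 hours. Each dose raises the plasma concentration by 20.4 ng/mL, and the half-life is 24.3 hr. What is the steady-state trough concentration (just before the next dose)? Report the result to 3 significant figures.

k = ln 2 / 24.3 = 0.02852 hr⁻¹
Fraction remaining after one interval: e^(−kτ) = e^(−0.02852 × 13.0) = 0.6902
R = 1 / (1 − 0.6902) = 3.228
Css,max = 20.4 × 3.228 = 65.84 ng/mL
Css,min = Css,max × e^(−kτ) = 65.84 × 0.6902 ≈ 45.4 ng/mL

45.4 ng/mL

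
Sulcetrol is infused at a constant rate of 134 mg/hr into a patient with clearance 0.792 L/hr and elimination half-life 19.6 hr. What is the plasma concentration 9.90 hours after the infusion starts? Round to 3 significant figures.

50.0 µg/mL

Css = rate / CL = 134 / 0.792 = 169.2 µg/mL
k = ln 2 / 19.6 = 0.03536 hr⁻¹
C(t) = Css (1 − e^(−kt)) = 169.2 × (1 − e^(−0.3501)) = 169.2 × 0.2954 ≈ 50.0 µg/mL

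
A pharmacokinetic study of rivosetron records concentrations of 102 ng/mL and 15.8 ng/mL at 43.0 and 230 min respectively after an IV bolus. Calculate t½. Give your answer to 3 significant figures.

k = ln(C₁/C₂) / (t₂ − t₁) = ln(102/15.8) / (230 − 43.0)
  = 1.865 / 187.0 = 0.009973 min⁻¹
t½ = ln 2 / k = ln 2 / 0.009973 ≈ 69.5 minutes

69.5 minutes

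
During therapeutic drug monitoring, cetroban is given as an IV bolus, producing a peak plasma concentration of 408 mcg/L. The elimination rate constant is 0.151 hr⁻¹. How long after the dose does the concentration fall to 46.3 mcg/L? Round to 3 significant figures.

14.4 hours

C(t) = C₀ e^(−kt)  ⇒  t = ln(C₀/C) / k
t = ln(408/46.3) / 0.1510 = 2.176 / 0.1510 ≈ 14.4 hours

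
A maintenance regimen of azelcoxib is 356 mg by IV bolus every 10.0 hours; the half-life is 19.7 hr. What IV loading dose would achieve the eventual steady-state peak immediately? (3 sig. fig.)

k = ln 2 / 19.7 = 0.03519 hr⁻¹
Accumulation ratio R = 1 / (1 − e^(−kτ)) = 1 / (1 − e^(−0.03519×10.0)) = 1 / (1 − 0.7034) = 3.371
Loading dose = maintenance dose × R = 356 × 3.371 ≈ 1200 mg

1200 mg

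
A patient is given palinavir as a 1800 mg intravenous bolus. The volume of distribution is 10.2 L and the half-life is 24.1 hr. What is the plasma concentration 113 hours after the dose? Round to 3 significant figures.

6.84 mg/L

C₀ = dose / V = 1800 / 10.2 = 176.5 mg/L
k = ln 2 / 24.1 = 0.02876 hr⁻¹
C(t) = C₀ e^(−kt) = 176.5 × e^(−0.02876 × 113) = 176.5 × e^(−3.250) = 176.5 × 0.03877 ≈ 6.84 mg/L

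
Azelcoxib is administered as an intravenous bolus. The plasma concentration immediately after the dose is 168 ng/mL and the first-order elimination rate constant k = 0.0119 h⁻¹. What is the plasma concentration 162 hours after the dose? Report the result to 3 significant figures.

24.4 ng/mL

C(t) = C₀ e^(−kt) = 168 × e^(−0.01190 × 162) = 168 × e^(−1.928) = 168 × 0.1455 ≈ 24.4 ng/mL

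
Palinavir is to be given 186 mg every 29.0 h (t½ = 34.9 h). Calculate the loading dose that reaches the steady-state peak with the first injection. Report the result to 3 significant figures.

k = ln 2 / 34.9 = 0.01986 h⁻¹
Accumulation ratio R = 1 / (1 − e^(−kτ)) = 1 / (1 − e^(−0.01986×29.0)) = 1 / (1 − 0.5622) = 2.284
Loading dose = maintenance dose × R = 186 × 2.284 ≈ 425 mg

425 mg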